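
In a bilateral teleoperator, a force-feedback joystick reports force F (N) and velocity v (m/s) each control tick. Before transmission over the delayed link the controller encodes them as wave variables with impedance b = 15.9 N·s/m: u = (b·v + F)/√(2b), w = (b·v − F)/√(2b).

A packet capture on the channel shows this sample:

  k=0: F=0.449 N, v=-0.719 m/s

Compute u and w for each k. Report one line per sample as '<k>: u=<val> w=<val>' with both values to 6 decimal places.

0: u=-1.947652 w=-2.106896

k=0: b·v=15.9×(-0.719)=-11.432100; √(2b)=5.639149; u=(-11.432100+0.449)/5.639149=-1.947652, w=(-11.432100−0.449)/5.639149=-2.106896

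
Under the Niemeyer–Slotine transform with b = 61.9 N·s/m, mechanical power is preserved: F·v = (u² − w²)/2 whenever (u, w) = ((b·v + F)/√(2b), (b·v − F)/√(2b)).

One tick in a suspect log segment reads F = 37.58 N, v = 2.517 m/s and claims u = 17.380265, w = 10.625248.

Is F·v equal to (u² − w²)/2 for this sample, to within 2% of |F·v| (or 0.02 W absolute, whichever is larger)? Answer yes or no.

F·v = 37.58×2.517 = 94.588860 W.
(u² − w²)/2 = (302.073611 − 112.895895)/2 = 94.588858 W.
|Δ| = 0.000002;  2% of max(1, |F·v|) = 1.891777.

yes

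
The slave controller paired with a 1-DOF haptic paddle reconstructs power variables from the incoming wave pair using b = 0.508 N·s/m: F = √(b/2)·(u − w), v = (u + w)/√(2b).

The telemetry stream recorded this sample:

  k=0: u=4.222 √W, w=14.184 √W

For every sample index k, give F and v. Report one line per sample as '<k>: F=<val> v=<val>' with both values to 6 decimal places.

k=0: u−w=-9.962000, u+w=18.406000; √(b/2)=0.503984, √(2b)=1.007968; F=0.503984×(-9.962)=-5.020690, v=18.406000/1.007968=18.260496

0: F=-5.020690 v=18.260496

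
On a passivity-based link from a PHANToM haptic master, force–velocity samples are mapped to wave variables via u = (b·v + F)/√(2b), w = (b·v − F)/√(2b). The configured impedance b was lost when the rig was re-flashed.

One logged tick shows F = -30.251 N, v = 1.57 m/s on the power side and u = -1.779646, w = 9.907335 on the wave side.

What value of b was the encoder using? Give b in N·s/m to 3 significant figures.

u + w = 8.127689;  u + w = √(2b)·v, so √(2b) = 8.127689/1.57 = 5.176872.
b = (√(2b))²/2 = 26.800003/2 = 13.400002.
(Check via u − w = 2F/√(2b): u − w = -11.686981, 2F/√(2b) = -11.686980.)

b = 13.4 N·s/m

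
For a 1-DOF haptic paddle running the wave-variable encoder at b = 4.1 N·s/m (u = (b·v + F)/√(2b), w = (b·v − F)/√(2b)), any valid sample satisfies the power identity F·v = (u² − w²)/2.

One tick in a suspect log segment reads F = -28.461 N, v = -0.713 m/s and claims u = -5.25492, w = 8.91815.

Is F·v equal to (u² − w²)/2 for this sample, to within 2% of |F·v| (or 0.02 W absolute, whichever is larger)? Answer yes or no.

no

F·v = (-28.461)×(-0.713) = 20.29269 W.
(u² − w²)/2 = (27.61418 − 79.53340)/2 = -25.95961 W.
|Δ| = 46.25230;  2% of max(1, |F·v|) = 0.40585.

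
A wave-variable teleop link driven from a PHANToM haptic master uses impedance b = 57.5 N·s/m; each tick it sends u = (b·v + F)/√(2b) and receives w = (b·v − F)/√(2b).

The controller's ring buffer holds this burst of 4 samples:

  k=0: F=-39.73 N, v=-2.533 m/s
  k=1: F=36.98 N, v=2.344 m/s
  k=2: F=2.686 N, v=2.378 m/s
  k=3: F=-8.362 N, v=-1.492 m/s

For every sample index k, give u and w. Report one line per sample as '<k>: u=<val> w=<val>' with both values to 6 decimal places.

k=0: b·v=57.5×(-2.533)=-145.647500; √(2b)=10.723805; u=(-145.647500+(-39.73))/10.723805=-17.286541, w=(-145.647500−(-39.73))/10.723805=-9.876858
k=1: b·v=57.5×2.344=134.780000; √(2b)=10.723805; u=(134.780000+36.98)/10.723805=16.016703, w=(134.780000−36.98)/10.723805=9.119897
k=2: b·v=57.5×2.378=136.735000; √(2b)=10.723805; u=(136.735000+2.686)/10.723805=13.001075, w=(136.735000−2.686)/10.723805=12.500134
k=3: b·v=57.5×(-1.492)=-85.790000; √(2b)=10.723805; u=(-85.790000+(-8.362))/10.723805=-8.779719, w=(-85.790000−(-8.362))/10.723805=-7.220198

0: u=-17.286541 w=-9.876858
1: u=16.016703 w=9.119897
2: u=13.001075 w=12.500134
3: u=-8.779719 w=-7.220198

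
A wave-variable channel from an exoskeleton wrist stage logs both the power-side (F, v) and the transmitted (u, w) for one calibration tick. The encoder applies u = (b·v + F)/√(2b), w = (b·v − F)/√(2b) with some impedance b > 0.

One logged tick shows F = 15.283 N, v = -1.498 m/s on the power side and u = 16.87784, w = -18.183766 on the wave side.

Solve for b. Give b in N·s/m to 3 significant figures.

b = 0.38 N·s/m

u + w = -1.305926;  u + w = √(2b)·v, so √(2b) = -1.305926/(-1.498) = 0.871780.
b = (√(2b))²/2 = 0.760000/2 = 0.380000.
(Check via u − w = 2F/√(2b): u − w = 35.061606, 2F/√(2b) = 35.061610.)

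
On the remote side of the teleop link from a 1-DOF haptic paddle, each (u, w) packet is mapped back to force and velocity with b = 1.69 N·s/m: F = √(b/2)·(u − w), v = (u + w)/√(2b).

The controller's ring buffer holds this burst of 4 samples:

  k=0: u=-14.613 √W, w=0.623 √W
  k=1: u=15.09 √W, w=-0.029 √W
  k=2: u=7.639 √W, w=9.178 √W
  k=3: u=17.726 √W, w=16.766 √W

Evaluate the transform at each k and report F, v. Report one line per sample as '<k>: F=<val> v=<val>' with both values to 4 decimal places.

0: F=-14.0055 v=-7.6096
1: F=13.8980 v=8.1921
2: F=-1.4147 v=9.1472
3: F=0.8825 v=18.7612

k=0: u−w=-15.2360, u+w=-13.9900; √(b/2)=0.9192, √(2b)=1.8385; F=0.9192×(-15.236)=-14.0055, v=-13.9900/1.8385=-7.6096
k=1: u−w=15.1190, u+w=15.0610; √(b/2)=0.9192, √(2b)=1.8385; F=0.9192×15.119=13.8980, v=15.0610/1.8385=8.1921
k=2: u−w=-1.5390, u+w=16.8170; √(b/2)=0.9192, √(2b)=1.8385; F=0.9192×(-1.539)=-1.4147, v=16.8170/1.8385=9.1472
k=3: u−w=0.9600, u+w=34.4920; √(b/2)=0.9192, √(2b)=1.8385; F=0.9192×0.96=0.8825, v=34.4920/1.8385=18.7612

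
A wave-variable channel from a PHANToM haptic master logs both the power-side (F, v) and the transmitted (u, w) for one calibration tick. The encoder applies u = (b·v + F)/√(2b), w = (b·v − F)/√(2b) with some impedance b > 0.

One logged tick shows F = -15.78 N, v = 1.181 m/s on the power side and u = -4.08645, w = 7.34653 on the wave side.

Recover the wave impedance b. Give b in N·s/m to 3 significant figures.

b = 3.81 N·s/m

u + w = 3.26008;  u + w = √(2b)·v, so √(2b) = 3.26008/1.181 = 2.76044.
b = (√(2b))²/2 = 7.62003/2 = 3.81002.
(Check via u − w = 2F/√(2b): u − w = -11.43298, 2F/√(2b) = -11.43296.)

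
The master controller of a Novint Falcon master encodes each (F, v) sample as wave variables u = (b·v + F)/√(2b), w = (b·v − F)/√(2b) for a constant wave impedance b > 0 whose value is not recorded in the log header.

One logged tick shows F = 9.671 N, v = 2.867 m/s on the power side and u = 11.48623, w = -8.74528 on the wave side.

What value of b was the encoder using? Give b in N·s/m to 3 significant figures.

b = 0.457 N·s/m

u + w = 2.74095;  u + w = √(2b)·v, so √(2b) = 2.74095/2.867 = 0.95603.
b = (√(2b))²/2 = 0.91400/2 = 0.45700.
(Check via u − w = 2F/√(2b): u − w = 20.23151, 2F/√(2b) = 20.23149.)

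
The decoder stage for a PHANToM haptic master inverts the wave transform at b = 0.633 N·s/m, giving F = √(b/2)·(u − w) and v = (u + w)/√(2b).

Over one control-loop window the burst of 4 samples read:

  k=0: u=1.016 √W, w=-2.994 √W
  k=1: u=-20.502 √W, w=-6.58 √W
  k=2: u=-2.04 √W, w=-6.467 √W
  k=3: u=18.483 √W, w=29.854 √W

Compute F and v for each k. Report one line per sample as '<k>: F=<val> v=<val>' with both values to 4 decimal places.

0: F=2.2560 v=-1.7580
1: F=-7.8323 v=-24.0693
2: F=2.4906 v=-7.5607
3: F=-6.3971 v=42.9599

k=0: u−w=4.0100, u+w=-1.9780; √(b/2)=0.5626, √(2b)=1.1252; F=0.5626×4.01=2.2560, v=-1.9780/1.1252=-1.7580
k=1: u−w=-13.9220, u+w=-27.0820; √(b/2)=0.5626, √(2b)=1.1252; F=0.5626×(-13.922)=-7.8323, v=-27.0820/1.1252=-24.0693
k=2: u−w=4.4270, u+w=-8.5070; √(b/2)=0.5626, √(2b)=1.1252; F=0.5626×4.427=2.4906, v=-8.5070/1.1252=-7.5607
k=3: u−w=-11.3710, u+w=48.3370; √(b/2)=0.5626, √(2b)=1.1252; F=0.5626×(-11.371)=-6.3971, v=48.3370/1.1252=42.9599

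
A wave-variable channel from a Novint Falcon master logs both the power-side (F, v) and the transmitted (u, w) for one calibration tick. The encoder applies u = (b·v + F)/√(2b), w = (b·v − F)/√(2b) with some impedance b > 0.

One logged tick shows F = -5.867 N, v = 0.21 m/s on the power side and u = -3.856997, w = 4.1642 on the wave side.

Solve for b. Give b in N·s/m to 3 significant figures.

b = 1.07 N·s/m

u + w = 0.307203;  u + w = √(2b)·v, so √(2b) = 0.307203/0.21 = 1.462871.
b = (√(2b))²/2 = 2.139993/2 = 1.069996.
(Check via u − w = 2F/√(2b): u − w = -8.021197, 2F/√(2b) = -8.021211.)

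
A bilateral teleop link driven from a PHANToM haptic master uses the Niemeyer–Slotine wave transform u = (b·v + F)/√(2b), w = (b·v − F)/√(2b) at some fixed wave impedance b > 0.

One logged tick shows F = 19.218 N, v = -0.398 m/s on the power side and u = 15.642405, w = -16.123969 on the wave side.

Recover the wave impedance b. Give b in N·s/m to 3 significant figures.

b = 0.732 N·s/m

u + w = -0.481564;  u + w = √(2b)·v, so √(2b) = -0.481564/(-0.398) = 1.209960.
b = (√(2b))²/2 = 1.464003/2 = 0.732001.
(Check via u − w = 2F/√(2b): u − w = 31.766374, 2F/√(2b) = 31.766345.)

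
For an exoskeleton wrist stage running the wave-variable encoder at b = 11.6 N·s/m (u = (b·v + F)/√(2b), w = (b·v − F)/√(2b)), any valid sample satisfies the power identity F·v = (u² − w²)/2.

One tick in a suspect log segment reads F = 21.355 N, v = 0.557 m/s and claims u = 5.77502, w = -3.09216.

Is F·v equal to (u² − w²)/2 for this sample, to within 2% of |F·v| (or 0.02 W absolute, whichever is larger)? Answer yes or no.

yes

F·v = 21.355×0.557 = 11.89474 W.
(u² − w²)/2 = (33.35086 − 9.56145)/2 = 11.89470 W.
|Δ| = 0.00003;  2% of max(1, |F·v|) = 0.23789.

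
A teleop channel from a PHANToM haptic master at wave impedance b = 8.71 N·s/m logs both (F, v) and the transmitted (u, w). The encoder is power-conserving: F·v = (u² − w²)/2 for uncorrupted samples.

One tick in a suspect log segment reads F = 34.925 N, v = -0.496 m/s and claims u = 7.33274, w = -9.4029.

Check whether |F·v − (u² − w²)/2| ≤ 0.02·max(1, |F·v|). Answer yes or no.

F·v = 34.925×(-0.496) = -17.3228 W.
(u² − w²)/2 = (53.7691 − 88.4145)/2 = -17.3227 W.
|Δ| = 0.0001;  2% of max(1, |F·v|) = 0.3465.

yes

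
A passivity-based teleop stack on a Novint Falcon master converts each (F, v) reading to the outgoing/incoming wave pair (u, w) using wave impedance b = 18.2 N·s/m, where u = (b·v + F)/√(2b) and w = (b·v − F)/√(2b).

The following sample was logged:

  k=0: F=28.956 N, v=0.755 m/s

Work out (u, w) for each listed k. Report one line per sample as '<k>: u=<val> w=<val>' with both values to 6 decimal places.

0: u=7.076959 w=-2.521862

k=0: b·v=18.2×0.755=13.741000; √(2b)=6.033241; u=(13.741000+28.956)/6.033241=7.076959, w=(13.741000−28.956)/6.033241=-2.521862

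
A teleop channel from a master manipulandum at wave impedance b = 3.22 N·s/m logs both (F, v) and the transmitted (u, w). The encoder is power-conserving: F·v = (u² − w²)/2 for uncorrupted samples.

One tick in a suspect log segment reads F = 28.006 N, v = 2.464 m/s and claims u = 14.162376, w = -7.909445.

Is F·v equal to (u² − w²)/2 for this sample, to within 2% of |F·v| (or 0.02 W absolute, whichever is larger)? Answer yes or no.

F·v = 28.006×2.464 = 69.006784 W.
(u² − w²)/2 = (200.572894 − 62.559320)/2 = 69.006787 W.
|Δ| = 0.000003;  2% of max(1, |F·v|) = 1.380136.

yes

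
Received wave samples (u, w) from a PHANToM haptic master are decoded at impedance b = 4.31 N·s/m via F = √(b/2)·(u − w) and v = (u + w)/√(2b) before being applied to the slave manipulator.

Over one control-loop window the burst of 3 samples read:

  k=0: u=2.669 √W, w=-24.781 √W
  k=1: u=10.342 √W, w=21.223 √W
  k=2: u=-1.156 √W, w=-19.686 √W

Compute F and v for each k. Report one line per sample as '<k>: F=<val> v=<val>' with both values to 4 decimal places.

k=0: u−w=27.4500, u+w=-22.1120; √(b/2)=1.4680, √(2b)=2.9360; F=1.4680×27.45=40.2964, v=-22.1120/2.9360=-7.5314
k=1: u−w=-10.8810, u+w=31.5650; √(b/2)=1.4680, √(2b)=2.9360; F=1.4680×(-10.881)=-15.9732, v=31.5650/2.9360=10.7511
k=2: u−w=18.5300, u+w=-20.8420; √(b/2)=1.4680, √(2b)=2.9360; F=1.4680×18.53=27.2019, v=-20.8420/2.9360=-7.0988

0: F=40.2964 v=-7.5314
1: F=-15.9732 v=10.7511
2: F=27.2019 v=-7.0988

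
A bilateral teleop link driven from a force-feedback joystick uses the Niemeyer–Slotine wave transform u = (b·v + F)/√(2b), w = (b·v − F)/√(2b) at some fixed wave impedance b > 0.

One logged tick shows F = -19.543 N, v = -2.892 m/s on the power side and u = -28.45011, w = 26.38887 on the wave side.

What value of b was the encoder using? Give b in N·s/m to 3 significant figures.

u + w = -2.0612;  u + w = √(2b)·v, so √(2b) = -2.0612/(-2.892) = 0.7127.
b = (√(2b))²/2 = 0.5080/2 = 0.2540.
(Check via u − w = 2F/√(2b): u − w = -54.8390, 2F/√(2b) = -54.8392.)

b = 0.254 N·s/m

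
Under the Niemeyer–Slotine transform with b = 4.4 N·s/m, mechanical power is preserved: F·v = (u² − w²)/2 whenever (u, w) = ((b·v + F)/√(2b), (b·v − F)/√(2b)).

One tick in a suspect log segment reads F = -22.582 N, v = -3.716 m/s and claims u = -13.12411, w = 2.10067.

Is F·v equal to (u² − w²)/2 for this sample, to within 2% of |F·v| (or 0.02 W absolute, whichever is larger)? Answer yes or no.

F·v = (-22.582)×(-3.716) = 83.91471 W.
(u² − w²)/2 = (172.24226 − 4.41281)/2 = 83.91472 W.
|Δ| = 0.00001;  2% of max(1, |F·v|) = 1.67829.

yes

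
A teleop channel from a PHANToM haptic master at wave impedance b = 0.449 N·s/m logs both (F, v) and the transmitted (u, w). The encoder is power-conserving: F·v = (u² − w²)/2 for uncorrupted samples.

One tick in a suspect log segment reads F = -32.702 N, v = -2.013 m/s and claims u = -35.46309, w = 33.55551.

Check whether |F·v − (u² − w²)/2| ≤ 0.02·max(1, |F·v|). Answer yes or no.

F·v = (-32.702)×(-2.013) = 65.82913 W.
(u² − w²)/2 = (1257.63075 − 1125.97225)/2 = 65.82925 W.
|Δ| = 0.00012;  2% of max(1, |F·v|) = 1.31658.

yes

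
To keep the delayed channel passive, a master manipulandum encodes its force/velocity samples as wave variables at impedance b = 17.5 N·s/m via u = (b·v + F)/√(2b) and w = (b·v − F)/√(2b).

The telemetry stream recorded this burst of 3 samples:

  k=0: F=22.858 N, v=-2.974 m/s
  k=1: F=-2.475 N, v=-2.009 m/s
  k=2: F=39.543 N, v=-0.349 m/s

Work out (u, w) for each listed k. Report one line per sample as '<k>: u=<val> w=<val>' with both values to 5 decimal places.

0: u=-4.93350 w=-12.66092
1: u=-6.36105 w=-5.52435
2: u=5.65163 w=-7.71634

k=0: b·v=17.5×(-2.974)=-52.04500; √(2b)=5.91608; u=(-52.04500+22.858)/5.91608=-4.93350, w=(-52.04500−22.858)/5.91608=-12.66092
k=1: b·v=17.5×(-2.009)=-35.15750; √(2b)=5.91608; u=(-35.15750+(-2.475))/5.91608=-6.36105, w=(-35.15750−(-2.475))/5.91608=-5.52435
k=2: b·v=17.5×(-0.349)=-6.10750; √(2b)=5.91608; u=(-6.10750+39.543)/5.91608=5.65163, w=(-6.10750−39.543)/5.91608=-7.71634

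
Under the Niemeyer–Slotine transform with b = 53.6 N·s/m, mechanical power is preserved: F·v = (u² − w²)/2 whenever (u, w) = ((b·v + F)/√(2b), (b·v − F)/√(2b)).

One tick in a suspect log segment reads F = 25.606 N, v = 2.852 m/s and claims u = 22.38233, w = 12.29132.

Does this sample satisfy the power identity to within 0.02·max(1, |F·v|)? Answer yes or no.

F·v = 25.606×2.852 = 73.02831 W.
(u² − w²)/2 = (500.96870 − 151.07655)/2 = 174.94607 W.
|Δ| = 101.91776;  2% of max(1, |F·v|) = 1.46057.

no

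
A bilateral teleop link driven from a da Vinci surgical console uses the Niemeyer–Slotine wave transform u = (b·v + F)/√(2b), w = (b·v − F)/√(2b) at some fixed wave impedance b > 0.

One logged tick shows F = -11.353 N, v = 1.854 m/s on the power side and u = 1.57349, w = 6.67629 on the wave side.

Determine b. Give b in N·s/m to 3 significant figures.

u + w = 8.24978;  u + w = √(2b)·v, so √(2b) = 8.24978/1.854 = 4.44972.
b = (√(2b))²/2 = 19.80000/2 = 9.90000.
(Check via u − w = 2F/√(2b): u − w = -5.10280, 2F/√(2b) = -5.10279.)

b = 9.9 N·s/m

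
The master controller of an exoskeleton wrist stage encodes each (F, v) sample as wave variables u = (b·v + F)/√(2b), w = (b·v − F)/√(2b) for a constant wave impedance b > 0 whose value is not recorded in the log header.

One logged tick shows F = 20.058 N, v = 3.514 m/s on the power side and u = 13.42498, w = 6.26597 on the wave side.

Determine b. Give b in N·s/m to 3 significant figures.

b = 15.7 N·s/m

u + w = 19.6910;  u + w = √(2b)·v, so √(2b) = 19.6910/3.514 = 5.6036.
b = (√(2b))²/2 = 31.4000/2 = 15.7000.
(Check via u − w = 2F/√(2b): u − w = 7.1590, 2F/√(2b) = 7.1590.)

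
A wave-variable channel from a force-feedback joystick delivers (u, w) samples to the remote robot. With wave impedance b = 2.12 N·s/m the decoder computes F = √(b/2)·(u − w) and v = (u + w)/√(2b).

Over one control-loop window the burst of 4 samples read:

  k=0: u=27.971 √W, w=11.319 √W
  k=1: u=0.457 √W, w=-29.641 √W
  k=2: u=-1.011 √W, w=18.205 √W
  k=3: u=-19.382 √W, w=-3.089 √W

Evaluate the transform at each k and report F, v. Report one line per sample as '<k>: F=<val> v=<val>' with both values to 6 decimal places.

k=0: u−w=16.652000, u+w=39.290000; √(b/2)=1.029563, √(2b)=2.059126; F=1.029563×16.652=17.144283, v=39.290000/2.059126=19.080911
k=1: u−w=30.098000, u+w=-29.184000; √(b/2)=1.029563, √(2b)=2.059126; F=1.029563×30.098=30.987788, v=-29.184000/2.059126=-14.173003
k=2: u−w=-19.216000, u+w=17.194000; √(b/2)=1.029563, √(2b)=2.059126; F=1.029563×(-19.216)=-19.784083, v=17.194000/2.059126=8.350145
k=3: u−w=-16.293000, u+w=-22.471000; √(b/2)=1.029563, √(2b)=2.059126; F=1.029563×(-16.293)=-16.774670, v=-22.471000/2.059126=-10.912882

0: F=17.144283 v=19.080911
1: F=30.987788 v=-14.173003
2: F=-19.784083 v=8.350145
3: F=-16.774670 v=-10.912882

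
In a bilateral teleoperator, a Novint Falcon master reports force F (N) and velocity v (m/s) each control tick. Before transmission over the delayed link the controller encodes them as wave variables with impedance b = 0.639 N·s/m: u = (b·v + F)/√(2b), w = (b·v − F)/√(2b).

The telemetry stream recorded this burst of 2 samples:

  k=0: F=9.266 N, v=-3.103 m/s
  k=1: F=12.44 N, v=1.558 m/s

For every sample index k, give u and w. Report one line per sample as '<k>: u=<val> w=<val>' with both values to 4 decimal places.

k=0: b·v=0.639×(-3.103)=-1.9828; √(2b)=1.1305; u=(-1.9828+9.266)/1.1305=6.4425, w=(-1.9828−9.266)/1.1305=-9.9504
k=1: b·v=0.639×1.558=0.9956; √(2b)=1.1305; u=(0.9956+12.44)/1.1305=11.8848, w=(0.9956−12.44)/1.1305=-10.1235

0: u=6.4425 w=-9.9504
1: u=11.8848 w=-10.1235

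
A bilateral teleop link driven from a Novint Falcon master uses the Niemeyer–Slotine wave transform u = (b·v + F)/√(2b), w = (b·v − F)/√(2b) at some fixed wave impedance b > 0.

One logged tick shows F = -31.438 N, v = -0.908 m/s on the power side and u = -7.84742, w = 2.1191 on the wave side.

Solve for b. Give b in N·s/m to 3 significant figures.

b = 19.9 N·s/m

u + w = -5.72832;  u + w = √(2b)·v, so √(2b) = -5.72832/(-0.908) = 6.30872.
b = (√(2b))²/2 = 39.79998/2 = 19.89999.
(Check via u − w = 2F/√(2b): u − w = -9.96652, 2F/√(2b) = -9.96652.)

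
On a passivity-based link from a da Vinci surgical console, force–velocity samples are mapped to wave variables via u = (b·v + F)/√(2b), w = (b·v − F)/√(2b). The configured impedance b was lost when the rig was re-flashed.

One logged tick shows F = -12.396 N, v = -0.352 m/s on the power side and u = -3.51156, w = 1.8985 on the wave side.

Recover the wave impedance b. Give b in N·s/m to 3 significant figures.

u + w = -1.61306;  u + w = √(2b)·v, so √(2b) = -1.61306/(-0.352) = 4.58256.
b = (√(2b))²/2 = 20.99983/2 = 10.49991.
(Check via u − w = 2F/√(2b): u − w = -5.41006, 2F/√(2b) = -5.41008.)

b = 10.5 N·s/m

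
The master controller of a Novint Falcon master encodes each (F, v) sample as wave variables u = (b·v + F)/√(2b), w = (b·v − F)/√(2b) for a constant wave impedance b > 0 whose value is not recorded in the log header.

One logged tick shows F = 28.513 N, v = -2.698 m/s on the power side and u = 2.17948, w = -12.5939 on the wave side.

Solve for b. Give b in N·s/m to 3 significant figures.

b = 7.45 N·s/m

u + w = -10.41442;  u + w = √(2b)·v, so √(2b) = -10.41442/(-2.698) = 3.86005.
b = (√(2b))²/2 = 14.90000/2 = 7.45000.
(Check via u − w = 2F/√(2b): u − w = 14.77338, 2F/√(2b) = 14.77338.)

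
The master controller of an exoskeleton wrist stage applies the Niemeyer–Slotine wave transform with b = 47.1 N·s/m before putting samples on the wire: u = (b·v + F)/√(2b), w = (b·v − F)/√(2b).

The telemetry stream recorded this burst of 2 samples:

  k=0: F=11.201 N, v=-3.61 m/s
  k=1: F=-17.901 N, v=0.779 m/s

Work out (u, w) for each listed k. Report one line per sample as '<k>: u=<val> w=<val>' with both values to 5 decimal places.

0: u=-16.36466 w=-18.67280
1: u=1.93597 w=5.62474

k=0: b·v=47.1×(-3.61)=-170.03100; √(2b)=9.70567; u=(-170.03100+11.201)/9.70567=-16.36466, w=(-170.03100−11.201)/9.70567=-18.67280
k=1: b·v=47.1×0.779=36.69090; √(2b)=9.70567; u=(36.69090+(-17.901))/9.70567=1.93597, w=(36.69090−(-17.901))/9.70567=5.62474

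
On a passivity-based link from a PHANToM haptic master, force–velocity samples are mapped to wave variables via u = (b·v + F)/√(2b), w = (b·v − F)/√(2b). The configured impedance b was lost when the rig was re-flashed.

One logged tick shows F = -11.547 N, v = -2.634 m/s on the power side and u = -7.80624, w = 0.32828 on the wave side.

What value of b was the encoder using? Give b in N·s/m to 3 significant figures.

u + w = -7.47796;  u + w = √(2b)·v, so √(2b) = -7.47796/(-2.634) = 2.83901.
b = (√(2b))²/2 = 8.05999/2 = 4.03000.
(Check via u − w = 2F/√(2b): u − w = -8.13452, 2F/√(2b) = -8.13452.)

b = 4.03 N·s/m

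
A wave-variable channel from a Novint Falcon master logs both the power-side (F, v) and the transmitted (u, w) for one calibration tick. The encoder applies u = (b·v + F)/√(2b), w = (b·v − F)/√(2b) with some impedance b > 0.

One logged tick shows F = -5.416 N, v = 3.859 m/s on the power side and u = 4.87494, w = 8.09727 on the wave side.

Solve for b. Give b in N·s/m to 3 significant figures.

u + w = 12.97221;  u + w = √(2b)·v, so √(2b) = 12.97221/3.859 = 3.36155.
b = (√(2b))²/2 = 11.30000/2 = 5.65000.
(Check via u − w = 2F/√(2b): u − w = -3.22233, 2F/√(2b) = -3.22233.)

b = 5.65 N·s/m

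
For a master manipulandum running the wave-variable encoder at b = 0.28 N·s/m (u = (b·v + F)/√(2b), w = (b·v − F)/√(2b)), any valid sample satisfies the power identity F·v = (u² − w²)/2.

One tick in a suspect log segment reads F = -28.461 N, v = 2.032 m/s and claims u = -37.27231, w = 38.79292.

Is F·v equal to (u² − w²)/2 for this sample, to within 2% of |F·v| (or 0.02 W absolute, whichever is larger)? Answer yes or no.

F·v = (-28.461)×2.032 = -57.83275 W.
(u² − w²)/2 = (1389.22509 − 1504.89064)/2 = -57.83277 W.
|Δ| = 0.00002;  2% of max(1, |F·v|) = 1.15666.

yes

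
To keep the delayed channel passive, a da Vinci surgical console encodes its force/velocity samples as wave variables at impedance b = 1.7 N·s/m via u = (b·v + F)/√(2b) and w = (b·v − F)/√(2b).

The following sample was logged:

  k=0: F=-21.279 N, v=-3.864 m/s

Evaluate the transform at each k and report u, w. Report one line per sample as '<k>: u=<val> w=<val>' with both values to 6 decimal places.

k=0: b·v=1.7×(-3.864)=-6.568800; √(2b)=1.843909; u=(-6.568800+(-21.279))/1.843909=-15.102590, w=(-6.568800−(-21.279))/1.843909=7.977726

0: u=-15.102590 w=7.977726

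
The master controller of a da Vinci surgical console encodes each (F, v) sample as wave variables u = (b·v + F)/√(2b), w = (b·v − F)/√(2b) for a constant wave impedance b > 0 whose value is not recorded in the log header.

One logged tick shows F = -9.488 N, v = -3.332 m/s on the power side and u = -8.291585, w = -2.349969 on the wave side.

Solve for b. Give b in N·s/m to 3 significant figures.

u + w = -10.641554;  u + w = √(2b)·v, so √(2b) = -10.641554/(-3.332) = 3.193744.
b = (√(2b))²/2 = 10.199999/2 = 5.099999.
(Check via u − w = 2F/√(2b): u − w = -5.941616, 2F/√(2b) = -5.941616.)

b = 5.1 N·s/m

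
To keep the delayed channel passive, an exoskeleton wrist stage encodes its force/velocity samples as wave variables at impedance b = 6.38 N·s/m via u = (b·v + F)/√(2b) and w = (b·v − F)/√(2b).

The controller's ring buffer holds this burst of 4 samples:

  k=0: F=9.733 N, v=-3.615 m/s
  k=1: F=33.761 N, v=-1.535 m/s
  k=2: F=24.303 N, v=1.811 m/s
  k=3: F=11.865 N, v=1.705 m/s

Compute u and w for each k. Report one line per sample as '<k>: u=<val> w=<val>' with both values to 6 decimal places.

0: u=-3.731880 w=-9.181313
1: u=6.709668 w=-12.192863
2: u=10.038083 w=-3.568984
3: u=6.366790 w=-0.276335

k=0: b·v=6.38×(-3.615)=-23.063700; √(2b)=3.572114; u=(-23.063700+9.733)/3.572114=-3.731880, w=(-23.063700−9.733)/3.572114=-9.181313
k=1: b·v=6.38×(-1.535)=-9.793300; √(2b)=3.572114; u=(-9.793300+33.761)/3.572114=6.709668, w=(-9.793300−33.761)/3.572114=-12.192863
k=2: b·v=6.38×1.811=11.554180; √(2b)=3.572114; u=(11.554180+24.303)/3.572114=10.038083, w=(11.554180−24.303)/3.572114=-3.568984
k=3: b·v=6.38×1.705=10.877900; √(2b)=3.572114; u=(10.877900+11.865)/3.572114=6.366790, w=(10.877900−11.865)/3.572114=-0.276335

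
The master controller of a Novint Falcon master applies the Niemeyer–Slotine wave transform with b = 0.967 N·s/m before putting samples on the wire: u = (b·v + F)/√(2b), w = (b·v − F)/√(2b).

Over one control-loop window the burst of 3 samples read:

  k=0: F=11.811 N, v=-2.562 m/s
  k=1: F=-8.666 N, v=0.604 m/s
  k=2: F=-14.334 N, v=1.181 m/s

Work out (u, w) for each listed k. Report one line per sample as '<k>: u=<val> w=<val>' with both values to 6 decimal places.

k=0: b·v=0.967×(-2.562)=-2.477454; √(2b)=1.390683; u=(-2.477454+11.811)/1.390683=6.711482, w=(-2.477454−11.811)/1.390683=-10.274413
k=1: b·v=0.967×0.604=0.584068; √(2b)=1.390683; u=(0.584068+(-8.666))/1.390683=-5.811483, w=(0.584068−(-8.666))/1.390683=6.651456
k=2: b·v=0.967×1.181=1.142027; √(2b)=1.390683; u=(1.142027+(-14.334))/1.390683=-9.485965, w=(1.142027−(-14.334))/1.390683=11.128362

0: u=6.711482 w=-10.274413
1: u=-5.811483 w=6.651456
2: u=-9.485965 w=11.128362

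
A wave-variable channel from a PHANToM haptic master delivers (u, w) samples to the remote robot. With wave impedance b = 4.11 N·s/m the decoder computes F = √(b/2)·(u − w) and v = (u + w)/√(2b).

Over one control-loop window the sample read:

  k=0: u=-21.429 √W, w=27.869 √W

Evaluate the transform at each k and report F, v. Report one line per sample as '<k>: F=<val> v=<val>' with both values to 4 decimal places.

k=0: u−w=-49.2980, u+w=6.4400; √(b/2)=1.4335, √(2b)=2.8671; F=1.4335×(-49.298)=-70.6700, v=6.4400/2.8671=2.2462

0: F=-70.6700 v=2.2462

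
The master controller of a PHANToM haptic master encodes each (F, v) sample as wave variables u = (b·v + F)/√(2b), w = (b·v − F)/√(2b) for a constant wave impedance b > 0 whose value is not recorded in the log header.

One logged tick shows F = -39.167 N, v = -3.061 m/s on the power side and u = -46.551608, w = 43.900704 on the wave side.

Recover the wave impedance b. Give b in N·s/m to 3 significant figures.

b = 0.375 N·s/m

u + w = -2.650904;  u + w = √(2b)·v, so √(2b) = -2.650904/(-3.061) = 0.866025.
b = (√(2b))²/2 = 0.750000/2 = 0.375000.
(Check via u − w = 2F/√(2b): u − w = -90.452312, 2F/√(2b) = -90.452304.)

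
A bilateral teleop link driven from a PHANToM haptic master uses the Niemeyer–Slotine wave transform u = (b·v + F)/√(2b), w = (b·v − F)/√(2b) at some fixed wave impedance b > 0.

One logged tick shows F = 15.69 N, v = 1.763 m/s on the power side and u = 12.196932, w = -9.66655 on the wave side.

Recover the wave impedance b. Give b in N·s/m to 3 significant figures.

b = 1.03 N·s/m

u + w = 2.530382;  u + w = √(2b)·v, so √(2b) = 2.530382/1.763 = 1.435271.
b = (√(2b))²/2 = 2.060002/2 = 1.030001.
(Check via u − w = 2F/√(2b): u − w = 21.863482, 2F/√(2b) = 21.863474.)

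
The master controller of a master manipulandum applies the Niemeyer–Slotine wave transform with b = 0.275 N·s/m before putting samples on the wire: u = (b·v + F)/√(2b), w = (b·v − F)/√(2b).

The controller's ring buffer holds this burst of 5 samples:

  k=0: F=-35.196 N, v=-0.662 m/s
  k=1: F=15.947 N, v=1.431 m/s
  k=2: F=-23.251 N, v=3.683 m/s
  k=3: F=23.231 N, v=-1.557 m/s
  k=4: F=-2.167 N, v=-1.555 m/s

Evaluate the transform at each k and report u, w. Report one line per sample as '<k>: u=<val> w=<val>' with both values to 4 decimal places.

k=0: b·v=0.275×(-0.662)=-0.1821; √(2b)=0.7416; u=(-0.1821+(-35.196))/0.7416=-47.7038, w=(-0.1821−(-35.196))/0.7416=47.2128
k=1: b·v=0.275×1.431=0.3935; √(2b)=0.7416; u=(0.3935+15.947)/0.7416=22.0336, w=(0.3935−15.947)/0.7416=-20.9723
k=2: b·v=0.275×3.683=1.0128; √(2b)=0.7416; u=(1.0128+(-23.251))/0.7416=-29.9859, w=(1.0128−(-23.251))/0.7416=32.7173
k=3: b·v=0.275×(-1.557)=-0.4282; √(2b)=0.7416; u=(-0.4282+23.231)/0.7416=30.7473, w=(-0.4282−23.231)/0.7416=-31.9020
k=4: b·v=0.275×(-1.555)=-0.4276; √(2b)=0.7416; u=(-0.4276+(-2.167))/0.7416=-3.4986, w=(-0.4276−(-2.167))/0.7416=2.3454

0: u=-47.7038 w=47.2128
1: u=22.0336 w=-20.9723
2: u=-29.9859 w=32.7173
3: u=30.7473 w=-31.9020
4: u=-3.4986 w=2.3454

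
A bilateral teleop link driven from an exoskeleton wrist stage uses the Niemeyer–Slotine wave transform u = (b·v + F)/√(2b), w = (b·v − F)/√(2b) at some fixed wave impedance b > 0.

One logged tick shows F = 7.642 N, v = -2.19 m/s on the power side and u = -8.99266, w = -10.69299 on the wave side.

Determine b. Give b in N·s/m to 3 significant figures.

u + w = -19.68565;  u + w = √(2b)·v, so √(2b) = -19.68565/(-2.19) = 8.98888.
b = (√(2b))²/2 = 80.79999/2 = 40.39999.
(Check via u − w = 2F/√(2b): u − w = 1.70033, 2F/√(2b) = 1.70032.)

b = 40.4 N·s/m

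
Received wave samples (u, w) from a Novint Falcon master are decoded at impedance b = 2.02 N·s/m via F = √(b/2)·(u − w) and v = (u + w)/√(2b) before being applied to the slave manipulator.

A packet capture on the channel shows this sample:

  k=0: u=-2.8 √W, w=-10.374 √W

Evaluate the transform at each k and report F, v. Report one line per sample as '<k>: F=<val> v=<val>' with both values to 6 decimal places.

k=0: u−w=7.574000, u+w=-13.174000; √(b/2)=1.004988, √(2b)=2.009975; F=1.004988×7.574=7.611776, v=-13.174000/2.009975=-6.554310

0: F=7.611776 v=-6.554310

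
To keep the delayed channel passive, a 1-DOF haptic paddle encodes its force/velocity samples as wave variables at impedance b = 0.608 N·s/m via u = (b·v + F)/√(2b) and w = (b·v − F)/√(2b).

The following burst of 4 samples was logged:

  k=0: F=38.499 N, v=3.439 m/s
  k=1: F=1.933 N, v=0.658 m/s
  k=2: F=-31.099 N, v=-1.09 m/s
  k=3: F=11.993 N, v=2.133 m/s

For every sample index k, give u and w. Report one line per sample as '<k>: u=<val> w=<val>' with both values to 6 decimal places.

k=0: b·v=0.608×3.439=2.090912; √(2b)=1.102724; u=(2.090912+38.499)/1.102724=36.808771, w=(2.090912−38.499)/1.102724=-33.016504
k=1: b·v=0.608×0.658=0.400064; √(2b)=1.102724; u=(0.400064+1.933)/1.102724=2.115728, w=(0.400064−1.933)/1.102724=-1.390136
k=2: b·v=0.608×(-1.09)=-0.662720; √(2b)=1.102724; u=(-0.662720+(-31.099))/1.102724=-28.802967, w=(-0.662720−(-31.099))/1.102724=27.600998
k=3: b·v=0.608×2.133=1.296864; √(2b)=1.102724; u=(1.296864+11.993)/1.102724=12.051851, w=(1.296864−11.993)/1.102724=-9.699741

0: u=36.808771 w=-33.016504
1: u=2.115728 w=-1.390136
2: u=-28.802967 w=27.600998
3: u=12.051851 w=-9.699741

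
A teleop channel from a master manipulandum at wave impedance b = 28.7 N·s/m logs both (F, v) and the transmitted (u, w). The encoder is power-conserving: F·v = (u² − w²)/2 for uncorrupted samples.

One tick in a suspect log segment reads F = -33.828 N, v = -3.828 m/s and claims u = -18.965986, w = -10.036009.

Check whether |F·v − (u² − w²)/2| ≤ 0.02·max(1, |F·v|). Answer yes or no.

F·v = (-33.828)×(-3.828) = 129.493584 W.
(u² − w²)/2 = (359.708625 − 100.721477)/2 = 129.493574 W.
|Δ| = 0.000010;  2% of max(1, |F·v|) = 2.589872.

yes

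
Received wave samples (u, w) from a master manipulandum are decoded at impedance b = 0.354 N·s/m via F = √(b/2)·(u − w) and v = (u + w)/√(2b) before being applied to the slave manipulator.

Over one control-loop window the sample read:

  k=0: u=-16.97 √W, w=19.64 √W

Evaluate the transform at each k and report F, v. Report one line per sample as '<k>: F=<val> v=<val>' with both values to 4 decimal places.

k=0: u−w=-36.6100, u+w=2.6700; √(b/2)=0.4207, √(2b)=0.8414; F=0.4207×(-36.61)=-15.4023, v=2.6700/0.8414=3.1732

0: F=-15.4023 v=3.1732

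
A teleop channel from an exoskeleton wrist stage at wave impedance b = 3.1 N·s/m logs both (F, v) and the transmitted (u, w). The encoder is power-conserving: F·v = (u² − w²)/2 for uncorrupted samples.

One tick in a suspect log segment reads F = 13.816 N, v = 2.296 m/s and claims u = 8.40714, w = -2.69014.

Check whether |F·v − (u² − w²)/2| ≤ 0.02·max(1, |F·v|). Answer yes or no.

yes

F·v = 13.816×2.296 = 31.72154 W.
(u² − w²)/2 = (70.68000 − 7.23685)/2 = 31.72157 W.
|Δ| = 0.00004;  2% of max(1, |F·v|) = 0.63443.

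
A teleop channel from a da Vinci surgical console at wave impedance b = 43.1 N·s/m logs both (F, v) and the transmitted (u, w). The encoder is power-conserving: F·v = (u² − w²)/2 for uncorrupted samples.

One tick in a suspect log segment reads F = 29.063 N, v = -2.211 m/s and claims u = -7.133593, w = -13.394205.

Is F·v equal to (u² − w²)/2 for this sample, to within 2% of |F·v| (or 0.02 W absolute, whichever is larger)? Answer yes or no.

F·v = 29.063×(-2.211) = -64.258293 W.
(u² − w²)/2 = (50.888149 − 179.404728)/2 = -64.258289 W.
|Δ| = 0.000004;  2% of max(1, |F·v|) = 1.285166.

yes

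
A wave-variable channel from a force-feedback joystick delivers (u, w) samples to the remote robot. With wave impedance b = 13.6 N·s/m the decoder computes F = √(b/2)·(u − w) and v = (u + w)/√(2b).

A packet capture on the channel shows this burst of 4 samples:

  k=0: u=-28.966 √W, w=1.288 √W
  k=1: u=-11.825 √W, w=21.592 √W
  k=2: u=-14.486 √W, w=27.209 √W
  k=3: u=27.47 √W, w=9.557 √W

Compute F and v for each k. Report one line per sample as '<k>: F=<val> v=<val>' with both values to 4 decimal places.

k=0: u−w=-30.2540, u+w=-27.6780; √(b/2)=2.6077, √(2b)=5.2154; F=2.6077×(-30.254)=-78.8928, v=-27.6780/5.2154=-5.3070
k=1: u−w=-33.4170, u+w=9.7670; √(b/2)=2.6077, √(2b)=5.2154; F=2.6077×(-33.417)=-87.1409, v=9.7670/5.2154=1.8727
k=2: u−w=-41.6950, u+w=12.7230; √(b/2)=2.6077, √(2b)=5.2154; F=2.6077×(-41.695)=-108.7273, v=12.7230/5.2154=2.4395
k=3: u−w=17.9130, u+w=37.0270; √(b/2)=2.6077, √(2b)=5.2154; F=2.6077×17.913=46.7114, v=37.0270/5.2154=7.0996

0: F=-78.8928 v=-5.3070
1: F=-87.1409 v=1.8727
2: F=-108.7273 v=2.4395
3: F=46.7114 v=7.0996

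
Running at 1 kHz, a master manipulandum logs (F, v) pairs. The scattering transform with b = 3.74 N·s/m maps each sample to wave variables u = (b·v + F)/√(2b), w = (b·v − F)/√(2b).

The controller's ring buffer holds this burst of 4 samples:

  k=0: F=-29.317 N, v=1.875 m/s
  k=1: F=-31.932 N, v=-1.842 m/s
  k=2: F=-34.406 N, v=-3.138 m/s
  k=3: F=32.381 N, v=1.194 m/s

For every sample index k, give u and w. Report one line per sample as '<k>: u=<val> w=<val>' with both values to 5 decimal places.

k=0: b·v=3.74×1.875=7.01250; √(2b)=2.73496; u=(7.01250+(-29.317))/2.73496=-8.15533, w=(7.01250−(-29.317))/2.73496=13.28338
k=1: b·v=3.74×(-1.842)=-6.88908; √(2b)=2.73496; u=(-6.88908+(-31.932))/2.73496=-14.19439, w=(-6.88908−(-31.932))/2.73496=9.15660
k=2: b·v=3.74×(-3.138)=-11.73612; √(2b)=2.73496; u=(-11.73612+(-34.406))/2.73496=-16.87123, w=(-11.73612−(-34.406))/2.73496=8.28893
k=3: b·v=3.74×1.194=4.46556; √(2b)=2.73496; u=(4.46556+32.381)/2.73496=13.47244, w=(4.46556−32.381)/2.73496=-10.20690

0: u=-8.15533 w=13.28338
1: u=-14.19439 w=9.15660
2: u=-16.87123 w=8.28893
3: u=13.47244 w=-10.20690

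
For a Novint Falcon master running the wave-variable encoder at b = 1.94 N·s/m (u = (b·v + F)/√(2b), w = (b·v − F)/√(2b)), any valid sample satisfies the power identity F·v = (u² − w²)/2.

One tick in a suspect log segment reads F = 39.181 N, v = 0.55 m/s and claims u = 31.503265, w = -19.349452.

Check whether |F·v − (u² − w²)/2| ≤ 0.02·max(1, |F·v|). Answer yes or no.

F·v = 39.181×0.55 = 21.549550 W.
(u² − w²)/2 = (992.455706 − 374.401293)/2 = 309.027206 W.
|Δ| = 287.477656;  2% of max(1, |F·v|) = 0.430991.

no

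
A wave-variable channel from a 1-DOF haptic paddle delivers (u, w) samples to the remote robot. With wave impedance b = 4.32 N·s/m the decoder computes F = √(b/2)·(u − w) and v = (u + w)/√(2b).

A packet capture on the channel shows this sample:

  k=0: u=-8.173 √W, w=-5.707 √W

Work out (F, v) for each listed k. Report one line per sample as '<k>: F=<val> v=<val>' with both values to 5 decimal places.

k=0: u−w=-2.46600, u+w=-13.88000; √(b/2)=1.46969, √(2b)=2.93939; F=1.46969×(-2.466)=-3.62427, v=-13.88000/2.93939=-4.72207

0: F=-3.62427 v=-4.72207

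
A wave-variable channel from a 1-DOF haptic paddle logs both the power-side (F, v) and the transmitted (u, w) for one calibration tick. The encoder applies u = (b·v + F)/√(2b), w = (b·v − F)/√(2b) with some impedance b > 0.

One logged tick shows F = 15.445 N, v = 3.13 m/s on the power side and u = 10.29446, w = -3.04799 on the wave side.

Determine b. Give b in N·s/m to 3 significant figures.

b = 2.68 N·s/m

u + w = 7.24647;  u + w = √(2b)·v, so √(2b) = 7.24647/3.13 = 2.31517.
b = (√(2b))²/2 = 5.35999/2 = 2.68000.
(Check via u − w = 2F/√(2b): u − w = 13.34245, 2F/√(2b) = 13.34246.)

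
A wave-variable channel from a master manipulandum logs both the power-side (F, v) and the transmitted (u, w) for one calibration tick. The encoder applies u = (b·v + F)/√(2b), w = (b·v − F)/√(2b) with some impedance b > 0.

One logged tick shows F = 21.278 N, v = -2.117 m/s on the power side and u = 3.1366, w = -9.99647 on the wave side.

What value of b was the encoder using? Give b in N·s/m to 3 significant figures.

b = 5.25 N·s/m

u + w = -6.8599;  u + w = √(2b)·v, so √(2b) = -6.8599/(-2.117) = 3.2404.
b = (√(2b))²/2 = 10.5000/2 = 5.2500.
(Check via u − w = 2F/√(2b): u − w = 13.1331, 2F/√(2b) = 13.1331.)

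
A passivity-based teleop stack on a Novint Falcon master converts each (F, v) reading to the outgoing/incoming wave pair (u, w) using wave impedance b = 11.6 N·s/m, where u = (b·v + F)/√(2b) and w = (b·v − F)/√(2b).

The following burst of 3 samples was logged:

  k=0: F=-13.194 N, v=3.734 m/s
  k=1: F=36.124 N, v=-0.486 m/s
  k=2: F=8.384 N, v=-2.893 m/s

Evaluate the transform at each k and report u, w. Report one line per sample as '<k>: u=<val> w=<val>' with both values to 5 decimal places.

0: u=6.25341 w=11.73192
1: u=6.32939 w=-8.67028
2: u=-5.22663 w=-8.70790

k=0: b·v=11.6×3.734=43.31440; √(2b)=4.81664; u=(43.31440+(-13.194))/4.81664=6.25341, w=(43.31440−(-13.194))/4.81664=11.73192
k=1: b·v=11.6×(-0.486)=-5.63760; √(2b)=4.81664; u=(-5.63760+36.124)/4.81664=6.32939, w=(-5.63760−36.124)/4.81664=-8.67028
k=2: b·v=11.6×(-2.893)=-33.55880; √(2b)=4.81664; u=(-33.55880+8.384)/4.81664=-5.22663, w=(-33.55880−8.384)/4.81664=-8.70790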